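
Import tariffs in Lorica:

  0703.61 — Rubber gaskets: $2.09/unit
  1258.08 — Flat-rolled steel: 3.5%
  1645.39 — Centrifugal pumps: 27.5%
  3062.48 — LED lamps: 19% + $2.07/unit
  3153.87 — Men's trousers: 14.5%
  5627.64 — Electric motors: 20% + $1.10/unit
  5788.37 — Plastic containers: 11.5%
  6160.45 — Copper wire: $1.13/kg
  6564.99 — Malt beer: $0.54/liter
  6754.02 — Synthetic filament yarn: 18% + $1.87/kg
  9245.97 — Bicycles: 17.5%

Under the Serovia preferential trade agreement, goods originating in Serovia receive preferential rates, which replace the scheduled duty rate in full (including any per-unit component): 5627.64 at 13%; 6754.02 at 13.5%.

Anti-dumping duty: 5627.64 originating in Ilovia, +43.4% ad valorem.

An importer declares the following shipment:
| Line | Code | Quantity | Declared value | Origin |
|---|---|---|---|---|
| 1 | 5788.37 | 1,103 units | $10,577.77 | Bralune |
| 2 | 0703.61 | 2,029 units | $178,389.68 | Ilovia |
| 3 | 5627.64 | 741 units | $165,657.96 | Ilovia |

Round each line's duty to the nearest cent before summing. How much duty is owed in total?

Line 1 (5788.37, Bralune, 1,103 units, $10,577.77):
Base rate for 5788.37 is 11.5%.
Duty = $10,577.77 × 11.5% = $1,216.44.
Line 2 (0703.61, Ilovia, 2,029 units, $178,389.68):
Base rate for 0703.61 is $2.09/unit.
Duty = 2,029 × $2.09 = $4,240.61.
Line 3 (5627.64, Ilovia, 741 units, $165,657.96):
Base rate for 5627.64 is 20% + $1.10/unit.
5627.64 has an FTA preferential rate, but origin Ilovia is not Serovia; base rate stands.
Additional duty on 5627.64 from Ilovia: +43.4%. Applied ad valorem rate: 20% + 43.4% = 63.4%.
Duty = $165,657.96 × 63.4% + 741 × $1.10 = $105,842.25.
Total = $1,216.44 + $4,240.61 + $105,842.25 = $111,299.30.

$111,299.30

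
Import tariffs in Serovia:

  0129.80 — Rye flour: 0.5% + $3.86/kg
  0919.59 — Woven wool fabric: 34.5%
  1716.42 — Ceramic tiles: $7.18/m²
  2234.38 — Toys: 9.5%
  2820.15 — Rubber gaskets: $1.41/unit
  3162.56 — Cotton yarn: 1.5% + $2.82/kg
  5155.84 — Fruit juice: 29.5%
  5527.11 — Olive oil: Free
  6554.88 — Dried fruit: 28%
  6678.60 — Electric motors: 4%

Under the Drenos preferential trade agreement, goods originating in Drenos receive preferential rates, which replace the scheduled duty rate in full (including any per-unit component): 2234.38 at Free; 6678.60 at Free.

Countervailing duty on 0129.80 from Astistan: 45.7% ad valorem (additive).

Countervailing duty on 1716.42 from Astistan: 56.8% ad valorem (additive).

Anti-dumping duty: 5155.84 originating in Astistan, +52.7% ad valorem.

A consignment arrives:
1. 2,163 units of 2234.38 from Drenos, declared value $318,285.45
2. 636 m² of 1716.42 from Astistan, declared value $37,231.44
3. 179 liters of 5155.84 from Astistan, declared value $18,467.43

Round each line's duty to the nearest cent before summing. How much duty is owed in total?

$40,894.17

Line 1 (2234.38, Drenos, 2,163 units, $318,285.45):
Base rate for 2234.38 is 9.5%.
Origin Drenos qualifies under the Serovia–Drenos agreement and 2234.38 is covered: preferential rate Free applies instead.
Duty = $318,285.45 × 0% = $0.00.
Line 2 (1716.42, Astistan, 636 m², $37,231.44):
Base rate for 1716.42 is $7.18/m².
Additional duty on 1716.42 from Astistan: +56.8% ad valorem. Applied ad valorem rate = 56.8%.
Duty = $37,231.44 × 56.8% + 636 × $7.18 = $25,713.94.
Line 3 (5155.84, Astistan, 179 liters, $18,467.43):
Base rate for 5155.84 is 29.5%.
Additional duty on 5155.84 from Astistan: +52.7%. Applied ad valorem rate: 29.5% + 52.7% = 82.2%.
Duty = $18,467.43 × 82.2% = $15,180.23.
Total = $0.00 + $25,713.94 + $15,180.23 = $40,894.17.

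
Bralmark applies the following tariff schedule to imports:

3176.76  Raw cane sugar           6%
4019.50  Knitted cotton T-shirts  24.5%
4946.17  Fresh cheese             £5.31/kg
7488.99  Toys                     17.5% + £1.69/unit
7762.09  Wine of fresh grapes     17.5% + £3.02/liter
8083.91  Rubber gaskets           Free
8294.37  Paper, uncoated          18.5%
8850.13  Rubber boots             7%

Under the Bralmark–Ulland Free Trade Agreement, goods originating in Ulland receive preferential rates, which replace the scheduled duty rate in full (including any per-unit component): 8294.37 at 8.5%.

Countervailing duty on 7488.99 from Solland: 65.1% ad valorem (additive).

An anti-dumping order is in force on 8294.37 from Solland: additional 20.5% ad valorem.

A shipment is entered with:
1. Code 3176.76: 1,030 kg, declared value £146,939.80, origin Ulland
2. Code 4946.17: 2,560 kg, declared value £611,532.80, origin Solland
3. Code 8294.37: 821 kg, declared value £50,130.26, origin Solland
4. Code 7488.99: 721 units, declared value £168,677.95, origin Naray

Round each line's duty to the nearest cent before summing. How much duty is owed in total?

£72,697.92

Line 1 (3176.76, Ulland, 1,030 kg, £146,939.80):
Base rate for 3176.76 is 6%.
Origin Ulland is the FTA partner but 3176.76 is not on the preference list; base rate stands.
Duty = £146,939.80 × 6% = £8,816.39.
Line 2 (4946.17, Solland, 2,560 kg, £611,532.80):
Base rate for 4946.17 is £5.31/kg.
Duty = 2,560 × £5.31 = £13,593.60.
Line 3 (8294.37, Solland, 821 kg, £50,130.26):
Base rate for 8294.37 is 18.5%.
8294.37 has an FTA preferential rate, but origin Solland is not Ulland; base rate stands.
Additional duty on 8294.37 from Solland: +20.5%. Applied ad valorem rate: 18.5% + 20.5% = 39%.
Duty = £50,130.26 × 39% = £19,550.80.
Line 4 (7488.99, Naray, 721 units, £168,677.95):
Base rate for 7488.99 is 17.5% + £1.69/unit.
The additional-duty order on 7488.99 targets Solland, not Naray; it does not apply.
Duty = £168,677.95 × 17.5% + 721 × £1.69 = £30,737.13.
Total = £8,816.39 + £13,593.60 + £19,550.80 + £30,737.13 = £72,697.92.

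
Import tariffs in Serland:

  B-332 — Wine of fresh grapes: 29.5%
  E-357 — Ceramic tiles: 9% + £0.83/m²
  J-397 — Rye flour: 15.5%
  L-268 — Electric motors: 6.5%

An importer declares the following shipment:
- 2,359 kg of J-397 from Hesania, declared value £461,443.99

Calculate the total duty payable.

£71,523.82

Line 1 (J-397, Hesania, 2,359 kg, £461,443.99):
Base rate for J-397 is 15.5%.
Duty = £461,443.99 × 15.5% = £71,523.82.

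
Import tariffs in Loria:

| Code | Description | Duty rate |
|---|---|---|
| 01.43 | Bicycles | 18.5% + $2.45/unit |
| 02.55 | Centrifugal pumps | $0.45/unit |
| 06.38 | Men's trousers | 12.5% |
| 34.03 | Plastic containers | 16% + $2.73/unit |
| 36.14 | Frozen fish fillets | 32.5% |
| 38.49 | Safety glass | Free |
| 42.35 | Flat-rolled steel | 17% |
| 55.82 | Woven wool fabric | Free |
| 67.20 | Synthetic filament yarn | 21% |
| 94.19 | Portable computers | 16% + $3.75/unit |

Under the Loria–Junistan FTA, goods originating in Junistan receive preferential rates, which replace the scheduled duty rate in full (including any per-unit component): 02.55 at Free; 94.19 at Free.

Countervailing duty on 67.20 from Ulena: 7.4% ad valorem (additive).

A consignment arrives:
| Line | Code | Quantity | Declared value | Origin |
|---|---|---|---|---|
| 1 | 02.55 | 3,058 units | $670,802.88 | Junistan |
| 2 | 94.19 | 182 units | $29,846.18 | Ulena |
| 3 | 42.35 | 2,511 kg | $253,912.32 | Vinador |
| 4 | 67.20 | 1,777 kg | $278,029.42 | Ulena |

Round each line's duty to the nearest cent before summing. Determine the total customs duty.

Line 1 (02.55, Junistan, 3,058 units, $670,802.88):
Base rate for 02.55 is $0.45/unit.
Origin Junistan qualifies under the Loria–Junistan agreement and 02.55 is covered: preferential rate Free applies instead.
Duty = $670,802.88 × 0% = $0.00.
Line 2 (94.19, Ulena, 182 units, $29,846.18):
Base rate for 94.19 is 16% + $3.75/unit.
94.19 has an FTA preferential rate, but origin Ulena is not Junistan; base rate stands.
Duty = $29,846.18 × 16% + 182 × $3.75 = $5,457.89.
Line 3 (42.35, Vinador, 2,511 kg, $253,912.32):
Base rate for 42.35 is 17%.
Duty = $253,912.32 × 17% = $43,165.09.
Line 4 (67.20, Ulena, 1,777 kg, $278,029.42):
Base rate for 67.20 is 21%.
Additional duty on 67.20 from Ulena: +7.4%. Applied ad valorem rate: 21% + 7.4% = 28.4%.
Duty = $278,029.42 × 28.4% = $78,960.36.
Total = $0.00 + $5,457.89 + $43,165.09 + $78,960.36 = $127,583.34.

$127,583.34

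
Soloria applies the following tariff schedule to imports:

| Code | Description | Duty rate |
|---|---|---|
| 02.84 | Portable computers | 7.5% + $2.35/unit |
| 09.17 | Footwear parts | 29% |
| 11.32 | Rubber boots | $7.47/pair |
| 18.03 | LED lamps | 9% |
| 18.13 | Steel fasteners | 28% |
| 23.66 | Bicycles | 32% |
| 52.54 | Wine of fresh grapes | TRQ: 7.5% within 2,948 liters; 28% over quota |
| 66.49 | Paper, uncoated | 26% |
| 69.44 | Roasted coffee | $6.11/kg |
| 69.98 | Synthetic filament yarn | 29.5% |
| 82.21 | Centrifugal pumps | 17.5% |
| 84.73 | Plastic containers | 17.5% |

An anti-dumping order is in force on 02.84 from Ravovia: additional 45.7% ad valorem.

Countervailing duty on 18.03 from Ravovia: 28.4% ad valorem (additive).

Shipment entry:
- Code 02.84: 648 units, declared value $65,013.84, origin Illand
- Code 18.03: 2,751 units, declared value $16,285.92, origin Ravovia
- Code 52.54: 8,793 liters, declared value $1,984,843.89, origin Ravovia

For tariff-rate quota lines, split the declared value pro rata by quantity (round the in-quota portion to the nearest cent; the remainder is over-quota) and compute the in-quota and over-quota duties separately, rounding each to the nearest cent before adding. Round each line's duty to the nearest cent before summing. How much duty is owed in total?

$431,828.39

Line 1 (02.84, Illand, 648 units, $65,013.84):
Base rate for 02.84 is 7.5% + $2.35/unit.
The additional-duty order on 02.84 targets Ravovia, not Illand; it does not apply.
Duty = $65,013.84 × 7.5% + 648 × $2.35 = $6,398.84.
Line 2 (18.03, Ravovia, 2,751 units, $16,285.92):
Base rate for 18.03 is 9%.
Additional duty on 18.03 from Ravovia: +28.4%. Applied ad valorem rate: 9% + 28.4% = 37.4%.
Duty = $16,285.92 × 37.4% = $6,090.93.
Line 3 (52.54, Ravovia, 8,793 liters, $1,984,843.89):
Code 52.54 is under a tariff-rate quota (threshold 2,948 liters). In-quota: 2,948 liters at 7.5%; over-quota: 5,845 liters at 28%.
Pro-rata value split: in-quota = $1,984,843.89 × 2,948/8,793 = $665,452.04; over-quota = $1,984,843.89 − $665,452.04 = $1,319,391.85.
In-quota duty = $665,452.04 × 7.5% = $49,908.90. Over-quota duty = $1,319,391.85 × 28% = $369,429.72.
Line duty = $49,908.90 + $369,429.72 = $419,338.62.
Total = $6,398.84 + $6,090.93 + $419,338.62 = $431,828.39.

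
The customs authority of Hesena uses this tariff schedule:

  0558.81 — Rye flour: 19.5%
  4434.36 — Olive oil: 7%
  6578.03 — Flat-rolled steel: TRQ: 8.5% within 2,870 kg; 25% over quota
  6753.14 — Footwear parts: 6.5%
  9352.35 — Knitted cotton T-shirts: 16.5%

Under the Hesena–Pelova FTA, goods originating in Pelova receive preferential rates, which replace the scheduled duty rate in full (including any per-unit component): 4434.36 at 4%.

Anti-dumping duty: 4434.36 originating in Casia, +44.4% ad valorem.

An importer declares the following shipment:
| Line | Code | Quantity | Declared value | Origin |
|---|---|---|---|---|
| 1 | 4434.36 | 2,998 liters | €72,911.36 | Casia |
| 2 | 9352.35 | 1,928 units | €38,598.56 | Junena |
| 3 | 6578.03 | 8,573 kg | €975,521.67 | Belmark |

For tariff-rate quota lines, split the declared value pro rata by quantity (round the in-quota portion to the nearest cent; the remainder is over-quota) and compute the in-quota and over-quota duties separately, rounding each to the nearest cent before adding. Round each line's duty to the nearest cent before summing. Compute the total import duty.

Line 1 (4434.36, Casia, 2,998 liters, €72,911.36):
Base rate for 4434.36 is 7%.
4434.36 has an FTA preferential rate, but origin Casia is not Pelova; base rate stands.
Additional duty on 4434.36 from Casia: +44.4%. Applied ad valorem rate: 7% + 44.4% = 51.4%.
Duty = €72,911.36 × 51.4% = €37,476.44.
Line 2 (9352.35, Junena, 1,928 units, €38,598.56):
Base rate for 9352.35 is 16.5%.
Duty = €38,598.56 × 16.5% = €6,368.76.
Line 3 (6578.03, Belmark, 8,573 kg, €975,521.67):
Code 6578.03 is under a tariff-rate quota (threshold 2,870 kg). In-quota: 2,870 kg at 8.5%; over-quota: 5,703 kg at 25%.
Pro-rata value split: in-quota = €975,521.67 × 2,870/8,573 = €326,577.30; over-quota = €975,521.67 − €326,577.30 = €648,944.37.
In-quota duty = €326,577.30 × 8.5% = €27,759.07. Over-quota duty = €648,944.37 × 25% = €162,236.09.
Line duty = €27,759.07 + €162,236.09 = €189,995.16.
Total = €37,476.44 + €6,368.76 + €189,995.16 = €233,840.36.

€233,840.36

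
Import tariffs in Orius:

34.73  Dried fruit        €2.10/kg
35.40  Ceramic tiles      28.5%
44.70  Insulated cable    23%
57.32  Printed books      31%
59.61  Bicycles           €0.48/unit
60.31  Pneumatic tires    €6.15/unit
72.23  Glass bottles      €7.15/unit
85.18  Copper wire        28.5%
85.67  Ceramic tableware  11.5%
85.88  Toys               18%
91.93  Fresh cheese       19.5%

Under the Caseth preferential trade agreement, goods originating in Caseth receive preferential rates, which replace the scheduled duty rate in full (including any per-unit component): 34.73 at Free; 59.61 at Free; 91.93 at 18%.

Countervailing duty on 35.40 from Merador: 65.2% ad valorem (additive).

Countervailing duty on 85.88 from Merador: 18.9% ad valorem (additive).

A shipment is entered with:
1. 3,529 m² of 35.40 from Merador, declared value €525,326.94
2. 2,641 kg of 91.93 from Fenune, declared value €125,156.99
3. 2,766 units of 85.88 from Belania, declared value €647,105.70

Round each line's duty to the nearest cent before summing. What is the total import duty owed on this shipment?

€633,115.98

Line 1 (35.40, Merador, 3,529 m², €525,326.94):
Base rate for 35.40 is 28.5%.
Additional duty on 35.40 from Merador: +65.2%. Applied ad valorem rate: 28.5% + 65.2% = 93.7%.
Duty = €525,326.94 × 93.7% = €492,231.34.
Line 2 (91.93, Fenune, 2,641 kg, €125,156.99):
Base rate for 91.93 is 19.5%.
91.93 has an FTA preferential rate, but origin Fenune is not Caseth; base rate stands.
Duty = €125,156.99 × 19.5% = €24,405.61.
Line 3 (85.88, Belania, 2,766 units, €647,105.70):
Base rate for 85.88 is 18%.
The additional-duty order on 85.88 targets Merador, not Belania; it does not apply.
Duty = €647,105.70 × 18% = €116,479.03.
Total = €492,231.34 + €24,405.61 + €116,479.03 = €633,115.98.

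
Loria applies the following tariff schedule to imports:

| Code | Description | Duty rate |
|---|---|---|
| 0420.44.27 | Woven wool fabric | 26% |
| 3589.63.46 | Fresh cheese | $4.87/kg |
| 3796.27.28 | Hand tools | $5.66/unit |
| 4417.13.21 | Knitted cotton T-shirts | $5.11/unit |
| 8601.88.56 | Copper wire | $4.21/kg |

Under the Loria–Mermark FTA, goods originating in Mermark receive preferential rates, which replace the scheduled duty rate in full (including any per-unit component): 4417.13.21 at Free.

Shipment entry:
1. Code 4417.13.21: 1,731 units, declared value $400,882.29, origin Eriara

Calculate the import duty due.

Line 1 (4417.13.21, Eriara, 1,731 units, $400,882.29):
Base rate for 4417.13.21 is $5.11/unit.
4417.13.21 has an FTA preferential rate, but origin Eriara is not Mermark; base rate stands.
Duty = 1,731 × $5.11 = $8,845.41.

$8,845.41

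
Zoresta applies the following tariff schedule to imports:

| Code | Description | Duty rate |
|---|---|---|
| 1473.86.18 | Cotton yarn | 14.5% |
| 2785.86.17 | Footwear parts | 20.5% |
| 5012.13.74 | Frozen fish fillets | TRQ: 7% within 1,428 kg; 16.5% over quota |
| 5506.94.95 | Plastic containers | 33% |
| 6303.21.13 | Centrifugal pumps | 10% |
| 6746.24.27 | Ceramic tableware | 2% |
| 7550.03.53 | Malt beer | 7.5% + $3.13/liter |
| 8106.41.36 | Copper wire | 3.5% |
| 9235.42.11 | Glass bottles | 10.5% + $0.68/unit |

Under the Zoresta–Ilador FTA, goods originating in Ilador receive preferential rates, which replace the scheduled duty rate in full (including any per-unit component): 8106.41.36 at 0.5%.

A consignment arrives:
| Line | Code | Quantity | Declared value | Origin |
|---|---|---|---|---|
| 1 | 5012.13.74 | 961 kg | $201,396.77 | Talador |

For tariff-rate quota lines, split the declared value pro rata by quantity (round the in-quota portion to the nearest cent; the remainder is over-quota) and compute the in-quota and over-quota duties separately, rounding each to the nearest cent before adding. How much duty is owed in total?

$14,097.77

Line 1 (5012.13.74, Talador, 961 kg, $201,396.77):
Code 5012.13.74 is under a tariff-rate quota (threshold 1,428 kg). Quantity 961 kg is within the quota, so the in-quota rate 7% applies to the full value.
Duty = $201,396.77 × 7% = $14,097.77.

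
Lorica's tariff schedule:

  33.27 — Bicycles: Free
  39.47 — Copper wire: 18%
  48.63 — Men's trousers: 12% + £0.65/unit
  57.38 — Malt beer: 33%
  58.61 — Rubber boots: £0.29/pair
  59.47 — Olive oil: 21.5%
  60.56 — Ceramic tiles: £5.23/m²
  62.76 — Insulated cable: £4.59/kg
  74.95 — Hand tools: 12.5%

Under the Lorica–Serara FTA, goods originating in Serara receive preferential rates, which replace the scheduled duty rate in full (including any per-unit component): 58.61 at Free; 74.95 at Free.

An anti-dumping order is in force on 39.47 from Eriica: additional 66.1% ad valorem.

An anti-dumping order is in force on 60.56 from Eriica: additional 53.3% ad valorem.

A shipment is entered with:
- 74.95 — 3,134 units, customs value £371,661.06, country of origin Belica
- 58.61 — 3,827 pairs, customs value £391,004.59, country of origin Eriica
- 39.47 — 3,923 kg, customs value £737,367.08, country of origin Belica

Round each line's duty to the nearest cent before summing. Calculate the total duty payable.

Line 1 (74.95, Belica, 3,134 units, £371,661.06):
Base rate for 74.95 is 12.5%.
74.95 has an FTA preferential rate, but origin Belica is not Serara; base rate stands.
Duty = £371,661.06 × 12.5% = £46,457.63.
Line 2 (58.61, Eriica, 3,827 pairs, £391,004.59):
Base rate for 58.61 is £0.29/pair.
58.61 has an FTA preferential rate, but origin Eriica is not Serara; base rate stands.
Duty = 3,827 × £0.29 = £1,109.83.
Line 3 (39.47, Belica, 3,923 kg, £737,367.08):
Base rate for 39.47 is 18%.
The additional-duty order on 39.47 targets Eriica, not Belica; it does not apply.
Duty = £737,367.08 × 18% = £132,726.07.
Total = £46,457.63 + £1,109.83 + £132,726.07 = £180,293.53.

£180,293.53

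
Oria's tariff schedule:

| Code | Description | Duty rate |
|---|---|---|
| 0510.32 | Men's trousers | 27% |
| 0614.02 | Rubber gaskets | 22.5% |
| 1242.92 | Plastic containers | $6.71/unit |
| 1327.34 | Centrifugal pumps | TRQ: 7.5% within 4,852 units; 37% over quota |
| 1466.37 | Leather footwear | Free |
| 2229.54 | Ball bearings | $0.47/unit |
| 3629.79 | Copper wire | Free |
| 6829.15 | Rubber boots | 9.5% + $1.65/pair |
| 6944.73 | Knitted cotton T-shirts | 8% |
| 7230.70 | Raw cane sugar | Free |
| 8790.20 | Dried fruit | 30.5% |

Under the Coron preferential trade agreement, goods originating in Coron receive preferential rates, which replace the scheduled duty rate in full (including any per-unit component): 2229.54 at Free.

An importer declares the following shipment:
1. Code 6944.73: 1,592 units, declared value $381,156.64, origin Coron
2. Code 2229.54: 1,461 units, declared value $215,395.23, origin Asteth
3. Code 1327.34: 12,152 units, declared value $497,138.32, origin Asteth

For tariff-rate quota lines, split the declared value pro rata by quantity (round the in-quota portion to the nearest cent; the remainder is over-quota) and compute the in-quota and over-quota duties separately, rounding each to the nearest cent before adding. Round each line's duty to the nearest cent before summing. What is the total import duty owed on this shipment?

$156,564.26

Line 1 (6944.73, Coron, 1,592 units, $381,156.64):
Base rate for 6944.73 is 8%.
Origin Coron is the FTA partner but 6944.73 is not on the preference list; base rate stands.
Duty = $381,156.64 × 8% = $30,492.53.
Line 2 (2229.54, Asteth, 1,461 units, $215,395.23):
Base rate for 2229.54 is $0.47/unit.
2229.54 has an FTA preferential rate, but origin Asteth is not Coron; base rate stands.
Duty = 1,461 × $0.47 = $686.67.
Line 3 (1327.34, Asteth, 12,152 units, $497,138.32):
Code 1327.34 is under a tariff-rate quota (threshold 4,852 units). In-quota: 4,852 units at 7.5%; over-quota: 7,300 units at 37%.
Pro-rata value split: in-quota = $497,138.32 × 4,852/12,152 = $198,495.32; over-quota = $497,138.32 − $198,495.32 = $298,643.00.
In-quota duty = $198,495.32 × 7.5% = $14,887.15. Over-quota duty = $298,643.00 × 37% = $110,497.91.
Line duty = $14,887.15 + $110,497.91 = $125,385.06.
Total = $30,492.53 + $686.67 + $125,385.06 = $156,564.26.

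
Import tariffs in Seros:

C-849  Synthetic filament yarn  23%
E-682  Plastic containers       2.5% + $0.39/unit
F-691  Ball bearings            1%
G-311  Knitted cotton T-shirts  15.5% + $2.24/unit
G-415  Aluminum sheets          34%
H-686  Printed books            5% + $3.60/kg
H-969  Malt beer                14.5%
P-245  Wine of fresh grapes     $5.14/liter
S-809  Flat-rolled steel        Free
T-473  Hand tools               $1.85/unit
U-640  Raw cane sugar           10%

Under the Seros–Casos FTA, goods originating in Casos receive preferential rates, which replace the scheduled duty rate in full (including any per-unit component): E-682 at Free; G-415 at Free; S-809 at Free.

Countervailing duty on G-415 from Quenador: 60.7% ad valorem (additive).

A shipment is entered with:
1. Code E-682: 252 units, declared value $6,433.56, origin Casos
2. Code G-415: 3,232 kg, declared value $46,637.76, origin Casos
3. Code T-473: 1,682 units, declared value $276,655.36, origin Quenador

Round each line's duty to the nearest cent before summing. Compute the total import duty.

Line 1 (E-682, Casos, 252 units, $6,433.56):
Base rate for E-682 is 2.5% + $0.39/unit.
Origin Casos qualifies under the Seros–Casos agreement and E-682 is covered: preferential rate Free applies instead.
Duty = $6,433.56 × 0% = $0.00.
Line 2 (G-415, Casos, 3,232 kg, $46,637.76):
Base rate for G-415 is 34%.
Origin Casos qualifies under the Seros–Casos agreement and G-415 is covered: preferential rate Free applies instead.
The additional-duty order on G-415 targets Quenador, not Casos; it does not apply.
Duty = $46,637.76 × 0% = $0.00.
Line 3 (T-473, Quenador, 1,682 units, $276,655.36):
Base rate for T-473 is $1.85/unit.
Duty = 1,682 × $1.85 = $3,111.70.
Total = $0.00 + $0.00 + $3,111.70 = $3,111.70.

$3,111.70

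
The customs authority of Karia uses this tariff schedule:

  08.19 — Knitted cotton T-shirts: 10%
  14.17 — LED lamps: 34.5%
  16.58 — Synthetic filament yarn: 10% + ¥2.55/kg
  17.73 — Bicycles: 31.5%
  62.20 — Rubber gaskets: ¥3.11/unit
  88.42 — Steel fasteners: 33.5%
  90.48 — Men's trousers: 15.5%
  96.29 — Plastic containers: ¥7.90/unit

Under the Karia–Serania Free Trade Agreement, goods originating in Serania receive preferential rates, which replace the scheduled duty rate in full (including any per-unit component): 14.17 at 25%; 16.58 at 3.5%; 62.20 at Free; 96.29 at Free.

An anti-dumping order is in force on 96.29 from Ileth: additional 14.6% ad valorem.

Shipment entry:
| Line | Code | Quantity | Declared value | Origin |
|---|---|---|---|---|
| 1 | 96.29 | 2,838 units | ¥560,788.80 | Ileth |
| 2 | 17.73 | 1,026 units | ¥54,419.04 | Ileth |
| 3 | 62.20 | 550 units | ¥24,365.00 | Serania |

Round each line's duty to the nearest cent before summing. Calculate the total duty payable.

Line 1 (96.29, Ileth, 2,838 units, ¥560,788.80):
Base rate for 96.29 is ¥7.90/unit.
96.29 has an FTA preferential rate, but origin Ileth is not Serania; base rate stands.
Additional duty on 96.29 from Ileth: +14.6% ad valorem. Applied ad valorem rate = 14.6%.
Duty = ¥560,788.80 × 14.6% + 2,838 × ¥7.90 = ¥104,295.36.
Line 2 (17.73, Ileth, 1,026 units, ¥54,419.04):
Base rate for 17.73 is 31.5%.
Duty = ¥54,419.04 × 31.5% = ¥17,142.00.
Line 3 (62.20, Serania, 550 units, ¥24,365.00):
Base rate for 62.20 is ¥3.11/unit.
Origin Serania qualifies under the Karia–Serania agreement and 62.20 is covered: preferential rate Free applies instead.
Duty = ¥24,365.00 × 0% = ¥0.00.
Total = ¥104,295.36 + ¥17,142.00 + ¥0.00 = ¥121,437.36.

¥121,437.36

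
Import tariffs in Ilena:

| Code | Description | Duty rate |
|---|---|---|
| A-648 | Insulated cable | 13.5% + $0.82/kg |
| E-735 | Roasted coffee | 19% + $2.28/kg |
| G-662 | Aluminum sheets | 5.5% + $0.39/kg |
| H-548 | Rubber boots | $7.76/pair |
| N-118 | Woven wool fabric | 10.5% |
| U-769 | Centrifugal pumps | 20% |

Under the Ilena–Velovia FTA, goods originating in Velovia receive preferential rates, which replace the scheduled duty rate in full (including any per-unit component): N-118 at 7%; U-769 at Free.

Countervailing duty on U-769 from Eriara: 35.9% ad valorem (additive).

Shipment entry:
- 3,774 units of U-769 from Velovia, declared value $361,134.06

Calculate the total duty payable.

Line 1 (U-769, Velovia, 3,774 units, $361,134.06):
Base rate for U-769 is 20%.
Origin Velovia qualifies under the Ilena–Velovia agreement and U-769 is covered: preferential rate Free applies instead.
The additional-duty order on U-769 targets Eriara, not Velovia; it does not apply.
Duty = $361,134.06 × 0% = $0.00.

$0.00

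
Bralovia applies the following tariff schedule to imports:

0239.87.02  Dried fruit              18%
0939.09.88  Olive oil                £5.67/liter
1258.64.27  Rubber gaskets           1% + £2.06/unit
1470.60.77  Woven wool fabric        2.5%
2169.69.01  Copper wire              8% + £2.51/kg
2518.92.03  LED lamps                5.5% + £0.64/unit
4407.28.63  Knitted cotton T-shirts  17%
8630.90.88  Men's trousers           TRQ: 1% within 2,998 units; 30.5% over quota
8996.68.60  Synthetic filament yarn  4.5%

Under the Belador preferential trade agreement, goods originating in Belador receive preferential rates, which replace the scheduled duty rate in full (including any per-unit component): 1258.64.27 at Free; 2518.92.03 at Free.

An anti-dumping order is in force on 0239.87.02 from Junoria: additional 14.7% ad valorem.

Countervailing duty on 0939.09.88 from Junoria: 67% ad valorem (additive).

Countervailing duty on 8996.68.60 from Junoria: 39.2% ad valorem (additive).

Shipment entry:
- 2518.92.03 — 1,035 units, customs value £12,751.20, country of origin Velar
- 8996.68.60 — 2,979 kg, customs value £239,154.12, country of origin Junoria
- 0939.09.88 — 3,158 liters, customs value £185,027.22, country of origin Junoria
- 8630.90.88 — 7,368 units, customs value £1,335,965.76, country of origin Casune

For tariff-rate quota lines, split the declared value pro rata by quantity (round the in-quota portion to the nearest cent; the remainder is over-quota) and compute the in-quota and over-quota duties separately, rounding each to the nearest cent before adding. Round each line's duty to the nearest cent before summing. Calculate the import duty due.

£494,856.50

Line 1 (2518.92.03, Velar, 1,035 units, £12,751.20):
Base rate for 2518.92.03 is 5.5% + £0.64/unit.
2518.92.03 has an FTA preferential rate, but origin Velar is not Belador; base rate stands.
Duty = £12,751.20 × 5.5% + 1,035 × £0.64 = £1,363.72.
Line 2 (8996.68.60, Junoria, 2,979 kg, £239,154.12):
Base rate for 8996.68.60 is 4.5%.
Additional duty on 8996.68.60 from Junoria: +39.2%. Applied ad valorem rate: 4.5% + 39.2% = 43.7%.
Duty = £239,154.12 × 43.7% = £104,510.35.
Line 3 (0939.09.88, Junoria, 3,158 liters, £185,027.22):
Base rate for 0939.09.88 is £5.67/liter.
Additional duty on 0939.09.88 from Junoria: +67% ad valorem. Applied ad valorem rate = 67%.
Duty = £185,027.22 × 67% + 3,158 × £5.67 = £141,874.10.
Line 4 (8630.90.88, Casune, 7,368 units, £1,335,965.76):
Code 8630.90.88 is under a tariff-rate quota (threshold 2,998 units). In-quota: 2,998 units at 1%; over-quota: 4,370 units at 30.5%.
Pro-rata value split: in-quota = £1,335,965.76 × 2,998/7,368 = £543,597.36; over-quota = £1,335,965.76 − £543,597.36 = £792,368.40.
In-quota duty = £543,597.36 × 1% = £5,435.97. Over-quota duty = £792,368.40 × 30.5% = £241,672.36.
Line duty = £5,435.97 + £241,672.36 = £247,108.33.
Total = £1,363.72 + £104,510.35 + £141,874.10 + £247,108.33 = £494,856.50.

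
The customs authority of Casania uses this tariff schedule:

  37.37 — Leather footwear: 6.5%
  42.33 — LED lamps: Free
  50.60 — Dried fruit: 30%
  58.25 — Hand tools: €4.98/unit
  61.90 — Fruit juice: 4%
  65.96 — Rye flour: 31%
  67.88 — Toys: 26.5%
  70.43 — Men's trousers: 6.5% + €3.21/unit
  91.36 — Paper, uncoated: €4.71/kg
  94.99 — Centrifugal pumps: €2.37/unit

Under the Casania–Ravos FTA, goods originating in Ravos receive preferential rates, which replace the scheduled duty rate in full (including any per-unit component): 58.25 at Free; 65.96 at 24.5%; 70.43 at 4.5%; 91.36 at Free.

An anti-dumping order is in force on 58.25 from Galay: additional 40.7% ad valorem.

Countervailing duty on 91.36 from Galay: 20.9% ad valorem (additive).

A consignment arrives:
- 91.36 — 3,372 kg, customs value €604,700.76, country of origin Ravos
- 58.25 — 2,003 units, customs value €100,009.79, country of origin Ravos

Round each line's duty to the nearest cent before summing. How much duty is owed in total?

€0.00

Line 1 (91.36, Ravos, 3,372 kg, €604,700.76):
Base rate for 91.36 is €4.71/kg.
Origin Ravos qualifies under the Casania–Ravos agreement and 91.36 is covered: preferential rate Free applies instead.
The additional-duty order on 91.36 targets Galay, not Ravos; it does not apply.
Duty = €604,700.76 × 0% = €0.00.
Line 2 (58.25, Ravos, 2,003 units, €100,009.79):
Base rate for 58.25 is €4.98/unit.
Origin Ravos qualifies under the Casania–Ravos agreement and 58.25 is covered: preferential rate Free applies instead.
The additional-duty order on 58.25 targets Galay, not Ravos; it does not apply.
Duty = €100,009.79 × 0% = €0.00.
Total = €0.00 + €0.00 = €0.00.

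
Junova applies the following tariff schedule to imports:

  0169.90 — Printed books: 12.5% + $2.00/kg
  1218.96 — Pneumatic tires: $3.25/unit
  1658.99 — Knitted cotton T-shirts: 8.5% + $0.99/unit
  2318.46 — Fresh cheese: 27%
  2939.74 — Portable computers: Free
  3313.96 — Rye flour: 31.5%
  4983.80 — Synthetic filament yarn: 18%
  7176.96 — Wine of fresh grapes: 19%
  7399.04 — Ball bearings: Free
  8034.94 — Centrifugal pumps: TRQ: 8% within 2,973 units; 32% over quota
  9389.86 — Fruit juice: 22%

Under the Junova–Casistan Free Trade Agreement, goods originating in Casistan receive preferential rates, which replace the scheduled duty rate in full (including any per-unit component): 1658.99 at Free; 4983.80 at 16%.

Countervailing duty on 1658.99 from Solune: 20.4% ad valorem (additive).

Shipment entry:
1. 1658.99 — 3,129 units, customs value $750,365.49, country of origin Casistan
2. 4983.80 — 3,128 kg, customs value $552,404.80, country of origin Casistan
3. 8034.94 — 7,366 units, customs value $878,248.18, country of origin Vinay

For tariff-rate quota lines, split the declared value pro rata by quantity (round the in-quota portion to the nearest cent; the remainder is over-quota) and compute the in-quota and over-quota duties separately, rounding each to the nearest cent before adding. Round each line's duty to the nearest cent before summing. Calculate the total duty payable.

$284,351.19

Line 1 (1658.99, Casistan, 3,129 units, $750,365.49):
Base rate for 1658.99 is 8.5% + $0.99/unit.
Origin Casistan qualifies under the Junova–Casistan agreement and 1658.99 is covered: preferential rate Free applies instead.
The additional-duty order on 1658.99 targets Solune, not Casistan; it does not apply.
Duty = $750,365.49 × 0% = $0.00.
Line 2 (4983.80, Casistan, 3,128 kg, $552,404.80):
Base rate for 4983.80 is 18%.
Origin Casistan qualifies under the Junova–Casistan agreement and 4983.80 is covered: preferential rate 16% applies instead.
Duty = $552,404.80 × 16% = $88,384.77.
Line 3 (8034.94, Vinay, 7,366 units, $878,248.18):
Code 8034.94 is under a tariff-rate quota (threshold 2,973 units). In-quota: 2,973 units at 8%; over-quota: 4,393 units at 32%.
Pro-rata value split: in-quota = $878,248.18 × 2,973/7,366 = $354,470.79; over-quota = $878,248.18 − $354,470.79 = $523,777.39.
In-quota duty = $354,470.79 × 8% = $28,357.66. Over-quota duty = $523,777.39 × 32% = $167,608.76.
Line duty = $28,357.66 + $167,608.76 = $195,966.42.
Total = $0.00 + $88,384.77 + $195,966.42 = $284,351.19.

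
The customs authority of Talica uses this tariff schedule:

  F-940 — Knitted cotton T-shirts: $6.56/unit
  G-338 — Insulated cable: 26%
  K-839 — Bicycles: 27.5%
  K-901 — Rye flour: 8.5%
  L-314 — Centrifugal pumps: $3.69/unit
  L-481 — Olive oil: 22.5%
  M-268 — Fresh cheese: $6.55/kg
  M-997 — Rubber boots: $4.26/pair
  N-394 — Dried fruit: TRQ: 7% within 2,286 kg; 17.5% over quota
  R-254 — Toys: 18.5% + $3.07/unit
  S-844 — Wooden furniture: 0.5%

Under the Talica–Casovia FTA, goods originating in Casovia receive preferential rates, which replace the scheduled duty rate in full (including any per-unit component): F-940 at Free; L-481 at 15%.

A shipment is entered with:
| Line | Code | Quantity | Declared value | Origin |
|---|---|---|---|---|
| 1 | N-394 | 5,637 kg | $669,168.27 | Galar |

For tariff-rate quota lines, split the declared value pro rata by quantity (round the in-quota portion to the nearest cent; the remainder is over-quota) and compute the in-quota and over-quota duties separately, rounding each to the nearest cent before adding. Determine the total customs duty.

Line 1 (N-394, Galar, 5,637 kg, $669,168.27):
Code N-394 is under a tariff-rate quota (threshold 2,286 kg). In-quota: 2,286 kg at 7%; over-quota: 3,351 kg at 17.5%.
Pro-rata value split: in-quota = $669,168.27 × 2,286/5,637 = $271,371.06; over-quota = $669,168.27 − $271,371.06 = $397,797.21.
In-quota duty = $271,371.06 × 7% = $18,995.97. Over-quota duty = $397,797.21 × 17.5% = $69,614.51.
Line duty = $18,995.97 + $69,614.51 = $88,610.48.

$88,610.48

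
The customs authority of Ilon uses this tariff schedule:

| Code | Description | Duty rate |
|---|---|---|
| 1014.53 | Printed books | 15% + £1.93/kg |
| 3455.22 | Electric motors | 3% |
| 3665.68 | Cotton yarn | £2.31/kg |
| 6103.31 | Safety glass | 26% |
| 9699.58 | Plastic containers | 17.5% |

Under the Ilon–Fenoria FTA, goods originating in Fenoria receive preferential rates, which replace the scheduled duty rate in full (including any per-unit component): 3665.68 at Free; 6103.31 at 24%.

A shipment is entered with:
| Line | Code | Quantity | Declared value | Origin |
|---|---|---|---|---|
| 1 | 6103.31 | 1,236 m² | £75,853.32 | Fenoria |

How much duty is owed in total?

£18,204.80

Line 1 (6103.31, Fenoria, 1,236 m², £75,853.32):
Base rate for 6103.31 is 26%.
Origin Fenoria qualifies under the Ilon–Fenoria agreement and 6103.31 is covered: preferential rate 24% applies instead.
Duty = £75,853.32 × 24% = £18,204.80.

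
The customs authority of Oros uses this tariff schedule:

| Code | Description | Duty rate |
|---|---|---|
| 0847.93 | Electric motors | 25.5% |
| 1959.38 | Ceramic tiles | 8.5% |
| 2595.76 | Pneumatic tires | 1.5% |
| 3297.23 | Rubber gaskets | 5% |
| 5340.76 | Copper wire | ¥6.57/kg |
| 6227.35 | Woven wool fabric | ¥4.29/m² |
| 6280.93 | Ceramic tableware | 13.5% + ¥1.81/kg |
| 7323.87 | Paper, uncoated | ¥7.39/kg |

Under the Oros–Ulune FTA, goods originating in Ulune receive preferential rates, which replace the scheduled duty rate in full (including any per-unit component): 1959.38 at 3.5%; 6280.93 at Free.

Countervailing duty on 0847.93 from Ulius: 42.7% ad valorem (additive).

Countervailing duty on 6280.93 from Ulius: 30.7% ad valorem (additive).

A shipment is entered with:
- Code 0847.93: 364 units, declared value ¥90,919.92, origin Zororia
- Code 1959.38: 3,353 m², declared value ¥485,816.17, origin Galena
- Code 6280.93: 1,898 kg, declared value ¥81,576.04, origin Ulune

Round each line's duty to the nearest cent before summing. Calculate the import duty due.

Line 1 (0847.93, Zororia, 364 units, ¥90,919.92):
Base rate for 0847.93 is 25.5%.
The additional-duty order on 0847.93 targets Ulius, not Zororia; it does not apply.
Duty = ¥90,919.92 × 25.5% = ¥23,184.58.
Line 2 (1959.38, Galena, 3,353 m², ¥485,816.17):
Base rate for 1959.38 is 8.5%.
1959.38 has an FTA preferential rate, but origin Galena is not Ulune; base rate stands.
Duty = ¥485,816.17 × 8.5% = ¥41,294.37.
Line 3 (6280.93, Ulune, 1,898 kg, ¥81,576.04):
Base rate for 6280.93 is 13.5% + ¥1.81/kg.
Origin Ulune qualifies under the Oros–Ulune agreement and 6280.93 is covered: preferential rate Free applies instead.
The additional-duty order on 6280.93 targets Ulius, not Ulune; it does not apply.
Duty = ¥81,576.04 × 0% = ¥0.00.
Total = ¥23,184.58 + ¥41,294.37 + ¥0.00 = ¥64,478.95.

¥64,478.95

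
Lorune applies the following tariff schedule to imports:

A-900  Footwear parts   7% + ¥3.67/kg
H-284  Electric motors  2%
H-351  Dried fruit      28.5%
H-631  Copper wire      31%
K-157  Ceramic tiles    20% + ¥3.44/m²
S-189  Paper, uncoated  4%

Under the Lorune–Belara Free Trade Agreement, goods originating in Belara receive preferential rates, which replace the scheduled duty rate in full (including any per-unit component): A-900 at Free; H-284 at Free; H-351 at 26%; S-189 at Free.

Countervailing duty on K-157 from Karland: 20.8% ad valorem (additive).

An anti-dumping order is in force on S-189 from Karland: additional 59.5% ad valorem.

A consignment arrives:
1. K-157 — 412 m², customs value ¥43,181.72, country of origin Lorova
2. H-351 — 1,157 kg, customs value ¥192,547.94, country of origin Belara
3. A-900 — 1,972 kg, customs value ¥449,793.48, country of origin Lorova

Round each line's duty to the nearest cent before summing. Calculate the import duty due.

¥98,838.86

Line 1 (K-157, Lorova, 412 m², ¥43,181.72):
Base rate for K-157 is 20% + ¥3.44/m².
The additional-duty order on K-157 targets Karland, not Lorova; it does not apply.
Duty = ¥43,181.72 × 20% + 412 × ¥3.44 = ¥10,053.62.
Line 2 (H-351, Belara, 1,157 kg, ¥192,547.94):
Base rate for H-351 is 28.5%.
Origin Belara qualifies under the Lorune–Belara agreement and H-351 is covered: preferential rate 26% applies instead.
Duty = ¥192,547.94 × 26% = ¥50,062.46.
Line 3 (A-900, Lorova, 1,972 kg, ¥449,793.48):
Base rate for A-900 is 7% + ¥3.67/kg.
A-900 has an FTA preferential rate, but origin Lorova is not Belara; base rate stands.
Duty = ¥449,793.48 × 7% + 1,972 × ¥3.67 = ¥38,722.78.
Total = ¥10,053.62 + ¥50,062.46 + ¥38,722.78 = ¥98,838.86.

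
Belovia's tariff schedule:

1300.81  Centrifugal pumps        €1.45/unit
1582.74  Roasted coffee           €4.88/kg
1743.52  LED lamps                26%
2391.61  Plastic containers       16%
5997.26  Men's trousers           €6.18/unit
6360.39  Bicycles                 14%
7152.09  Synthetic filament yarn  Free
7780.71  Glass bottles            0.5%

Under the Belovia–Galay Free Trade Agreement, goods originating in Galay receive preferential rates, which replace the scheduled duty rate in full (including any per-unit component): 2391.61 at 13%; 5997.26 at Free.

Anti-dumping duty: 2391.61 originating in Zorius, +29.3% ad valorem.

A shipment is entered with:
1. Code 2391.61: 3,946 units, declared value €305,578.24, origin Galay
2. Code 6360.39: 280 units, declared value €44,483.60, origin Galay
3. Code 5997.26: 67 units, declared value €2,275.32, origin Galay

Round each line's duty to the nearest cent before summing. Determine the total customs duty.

Line 1 (2391.61, Galay, 3,946 units, €305,578.24):
Base rate for 2391.61 is 16%.
Origin Galay qualifies under the Belovia–Galay agreement and 2391.61 is covered: preferential rate 13% applies instead.
The additional-duty order on 2391.61 targets Zorius, not Galay; it does not apply.
Duty = €305,578.24 × 13% = €39,725.17.
Line 2 (6360.39, Galay, 280 units, €44,483.60):
Base rate for 6360.39 is 14%.
Origin Galay is the FTA partner but 6360.39 is not on the preference list; base rate stands.
Duty = €44,483.60 × 14% = €6,227.70.
Line 3 (5997.26, Galay, 67 units, €2,275.32):
Base rate for 5997.26 is €6.18/unit.
Origin Galay qualifies under the Belovia–Galay agreement and 5997.26 is covered: preferential rate Free applies instead.
Duty = €2,275.32 × 0% = €0.00.
Total = €39,725.17 + €6,227.70 + €0.00 = €45,952.87.

€45,952.87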